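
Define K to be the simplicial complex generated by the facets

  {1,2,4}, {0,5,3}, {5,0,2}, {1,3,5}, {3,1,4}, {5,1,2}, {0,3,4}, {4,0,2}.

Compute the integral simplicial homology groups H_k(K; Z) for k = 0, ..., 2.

We work with the vertex ordering 0 < 1 < 2 < 3 < 4 < 5. The simplices of K, each written with vertices in increasing order, are:

  0-simplices (6): [0], [1], [2], [3], [4], [5]
  1-simplices (12): [0,2], [0,3], [0,4], [0,5], [1,2], [1,3], [1,4], [1,5], [2,4], [2,5], [3,4], [3,5]
  2-simplices (8): [0,2,4], [0,2,5], [0,3,4], [0,3,5], [1,2,4], [1,2,5], [1,3,4], [1,3,5]

so the chain groups are C_0 ≅ Z^6, C_1 ≅ Z^12, C_2 ≅ Z^8.

∂_1: C_1 → C_0 maps an edge to its endpoints' difference, ∂[p,q] = q − p.
This gives a 6×12 integer matrix of rank 5; reducing to Smith normal form yields diagonal entries (1,1,1,1,1).

The boundary map ∂_2: C_2 → C_1 sends each 2-simplex [p,q,r] to [q,r] − [p,r] + [p,q]. For instance
  ∂[1,3,5] = [3,5] − [1,5] + [1,3],
  ∂[0,3,5] = [3,5] − [0,5] + [0,3].
This gives a 12×8 integer matrix of rank 7; reducing to Smith normal form yields diagonal entries (1,1,1,1,1,1,1).

From H_k ≅ ker(∂_k) / im(∂_{k+1}) we obtain:

  H_0: rank C_0 − rank ∂_1 = 6 − 5 = 1, and the invariant factors of ∂_1 are all 1, so H_0 = Z.
  H_1: rank ker ∂_1 − rank ∂_2 = (12 − 5) − 7 = 0, and the invariant factors of ∂_2 are all 1, so H_1 = 0.
  H_2: rank ker ∂_2 − rank ∂_3 = (8 − 7) − 0 = 1, and there is no ∂_3, so H_2 = Z.

As a check, the Euler characteristic is 6 − 12 + 8 = 2, which agrees with 1 − 0 + 1 = 2.

H_0 ≅ Z,  H_1 = 0,  H_2 ≅ Z.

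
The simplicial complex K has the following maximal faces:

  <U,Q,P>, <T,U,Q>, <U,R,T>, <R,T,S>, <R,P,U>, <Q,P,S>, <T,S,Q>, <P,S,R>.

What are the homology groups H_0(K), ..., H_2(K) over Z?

We work with the vertex ordering P < Q < R < S < T < U. The simplices of K, each written with vertices in increasing order, are:

  0-simplices (6): P, Q, R, S, T, U
  1-simplices (12): PQ, PR, PS, PU, QS, QT, QU, RS, RT, RU, ST, TU
  2-simplices (8): PQS, PQU, PRS, PRU, QST, QTU, RST, RTU

Hence C_0 ≅ Z^6, C_1 ≅ Z^12, C_2 ≅ Z^8.

The boundary map ∂_1: C_1 → C_0 maps an edge to its endpoints' difference, ∂[p,q] = q − p. For instance
  ∂PQ = Q − P.
The resulting 6×12 matrix has rank 5, and its Smith normal form has invariant factors (1,1,1,1,1).

Boundary ∂_2: C_2 → C_1 acts by ∂[p,q,r] = [q,r] − [p,r] + [p,q]. For instance
  ∂QST = ST − QT + QS,
  ∂QTU = TU − QU + QT.
This gives a 12×8 integer matrix of rank 7; reducing to Smith normal form yields diagonal entries (1,1,1,1,1,1,1).

Reading off H_k = ker ∂_k / im ∂_{k+1}:

  H_0: rank C_0 − rank ∂_1 = 6 − 5 = 1, and the invariant factors of ∂_1 are all 1, so H_0 = Z.
  H_1: rank ker ∂_1 − rank ∂_2 = (12 − 5) − 7 = 0, and the invariant factors of ∂_2 are all 1, so H_1 = 0.
  H_2: rank ker ∂_2 − rank ∂_3 = (8 − 7) − 0 = 1, and there is no ∂_3, so H_2 = Z.

H_0 = Z,  H_1 = 0,  H_2 = Z.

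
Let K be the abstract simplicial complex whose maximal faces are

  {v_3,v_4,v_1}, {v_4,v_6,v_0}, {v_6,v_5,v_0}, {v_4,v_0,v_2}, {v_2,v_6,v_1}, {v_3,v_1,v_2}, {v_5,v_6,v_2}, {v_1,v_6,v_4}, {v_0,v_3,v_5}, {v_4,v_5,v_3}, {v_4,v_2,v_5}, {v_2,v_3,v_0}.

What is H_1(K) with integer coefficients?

H_1 = Z/2Z.

Order the vertices as v_0 < v_1 < v_2 < v_3 < v_4 < v_5 < v_6. Listing each simplex with vertices in this order, K has dimension 2 with simplices:

  0-simplices (7): [v_0], [v_1], [v_2], [v_3], [v_4], [v_5], [v_6]
  1-simplices (18): (18 of them)
  2-simplices (12): (12 of them)

giving chain groups C_0 ≅ Z^7, C_1 ≅ Z^18, C_2 ≅ Z^12.

Boundary ∂_1: C_1 → C_0 maps an edge to its endpoints' difference, ∂[p,q] = q − p. For instance
  ∂[v_1,v_2] = [v_2] − [v_1].
The resulting 7×18 matrix has rank 6, and its Smith normal form has invariant factors (1,1,1,1,1,1).

∂_2: C_2 → C_1 maps a triangle to the signed sum of its edges. For instance
  ∂[v_0,v_4,v_6] = [v_4,v_6] − [v_0,v_6] + [v_0,v_4],
  ∂[v_2,v_4,v_5] = [v_4,v_5] − [v_2,v_5] + [v_2,v_4].
The resulting 18×12 matrix has rank 12, and its Smith normal form has invariant factors (1,1,1,1,1,1,1,1,1,1,1,2).

Reading off H_k = ker ∂_k / im ∂_{k+1}:

  H_1: rank ker ∂_1 − rank ∂_2 = (18 − 6) − 12 = 0, and ∂_2 has invariant factor 2 > 1, so H_1 = Z/2Z.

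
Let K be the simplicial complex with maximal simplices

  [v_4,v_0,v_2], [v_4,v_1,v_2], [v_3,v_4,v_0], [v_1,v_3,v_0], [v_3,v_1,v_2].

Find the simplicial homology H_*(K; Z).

H_0 ≅ Z,  H_1 ≅ Z,  H_2 = 0.

Take the total order v_0 < v_1 < v_2 < v_3 < v_4 on the vertex set. Then K (dimension 2) consists of the simplices:

  0-simplices (5): [v_0], [v_1], [v_2], [v_3], [v_4]
  1-simplices (10): [v_0,v_1], [v_0,v_2], [v_0,v_3], [v_0,v_4], [v_1,v_2], [v_1,v_3], [v_1,v_4], [v_2,v_3], [v_2,v_4], [v_3,v_4]
  2-simplices (5): [v_0,v_1,v_3], [v_0,v_2,v_4], [v_0,v_3,v_4], [v_1,v_2,v_3], [v_1,v_2,v_4]

Hence C_0 ≅ Z^5, C_1 ≅ Z^10, C_2 ≅ Z^5.

∂_1: C_1 → C_0 maps an edge to its endpoints' difference, ∂[p,q] = q − p. For instance
  ∂[v_2,v_4] = [v_4] − [v_2].
The 5×10 boundary matrix has rank 4 and Smith normal form diag(1,1,1,1).

The boundary map ∂_2: C_2 → C_1 maps a triangle to the signed sum of its edges. For instance
  ∂[v_0,v_3,v_4] = [v_3,v_4] − [v_0,v_4] + [v_0,v_3],
  ∂[v_1,v_2,v_3] = [v_2,v_3] − [v_1,v_3] + [v_1,v_2].
This gives a 10×5 integer matrix of rank 5; reducing to Smith normal form yields diagonal entries (1,1,1,1,1).

From H_k ≅ ker(∂_k) / im(∂_{k+1}) we obtain:

  H_0: rank C_0 − rank ∂_1 = 5 − 4 = 1, and the invariant factors of ∂_1 are all 1, so H_0 = Z.
  H_1: rank ker ∂_1 − rank ∂_2 = (10 − 4) − 5 = 1, and the invariant factors of ∂_2 are all 1, so H_1 = Z.
  H_2: rank ker ∂_2 − rank ∂_3 = (5 − 5) − 0 = 0, and there is no ∂_3, so H_2 = 0.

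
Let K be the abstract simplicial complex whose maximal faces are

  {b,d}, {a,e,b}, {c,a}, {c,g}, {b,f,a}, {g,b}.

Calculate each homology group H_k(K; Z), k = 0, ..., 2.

H_0 ≅ Z,  H_1 ≅ Z,  H_2 = 0.

We work with the vertex ordering a < b < c < d < e < f < g. The simplices of K, each written with vertices in increasing order, are:

  0-simplices (7): a, b, c, d, e, f, g
  1-simplices (9): ab, ac, ae, af, bd, be, bf, bg, cg
  2-simplices (2): abe, abf

giving chain groups C_0 ≅ Z^7, C_1 ≅ Z^9, C_2 ≅ Z^2.

Boundary ∂_1: C_1 → C_0 maps an edge to its endpoints' difference, ∂[p,q] = q − p. For instance
  ∂ac = c − a.
As a 7×9 matrix over Z this has rank 6, with invariant factors (1,1,1,1,1,1).

∂_2: C_2 → C_1 maps a triangle to the signed sum of its edges. For instance
  ∂abe = be − ae + ab,
  ∂abf = bf − af + ab.
As a 9×2 matrix over Z this has rank 2, with invariant factors (1,1).

Now H_k = ker ∂_k / im ∂_{k+1}, so:

  H_0: rank C_0 − rank ∂_1 = 7 − 6 = 1, and the invariant factors of ∂_1 are all 1, so H_0 ≅ Z.
  H_1: rank ker ∂_1 − rank ∂_2 = (9 − 6) − 2 = 1, and the invariant factors of ∂_2 are all 1, so H_1 ≅ Z.
  H_2: rank ker ∂_2 − rank ∂_3 = (2 − 2) − 0 = 0, and there is no ∂_3, so H_2 ≅ 0.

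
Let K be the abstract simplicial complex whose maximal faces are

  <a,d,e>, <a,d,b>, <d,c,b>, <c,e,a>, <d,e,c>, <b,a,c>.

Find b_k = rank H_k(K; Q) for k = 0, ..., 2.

b_0 = 1, b_1 = 0, b_2 = 1.

Fix the vertex order a < b < c < d < e and write every simplex with vertices in increasing order. Then dim K = 2 and the simplices of K are:

  0-simplices (5): a, b, c, d, e
  1-simplices (9): ab, ac, ad, ae, bc, bd, cd, ce, de
  2-simplices (6): abc, abd, ace, ade, bcd, cde

so the chain groups are C_0 ≅ Z^5, C_1 ≅ Z^9, C_2 ≅ Z^6.

∂_1: C_1 → C_0 is given by ∂[p,q] = [q] − [p]. For instance
  ∂ae = e − a.
This gives a 5×9 integer matrix of rank 4; reducing to Smith normal form yields diagonal entries (1,1,1,1).

The boundary map ∂_2: C_2 → C_1 sends each 2-simplex [p,q,r] to [q,r] − [p,r] + [p,q]. For instance
  ∂abd = bd − ad + ab,
  ∂cde = de − ce + cd.
As a 9×6 matrix over Z this has rank 5, with invariant factors (1,1,1,1,1).

Now H_k = ker ∂_k / im ∂_{k+1}, so:

  H_0: rank C_0 − rank ∂_1 = 5 − 4 = 1, and the invariant factors of ∂_1 are all 1, so H_0 = Z.
  H_1: rank ker ∂_1 − rank ∂_2 = (9 − 4) − 5 = 0, and the invariant factors of ∂_2 are all 1, so H_1 = 0.
  H_2: rank ker ∂_2 − rank ∂_3 = (6 − 5) − 0 = 1, and there is no ∂_3, so H_2 = Z.

Hence the Betti numbers are b_0 = 1, b_1 = 0, b_2 = 1.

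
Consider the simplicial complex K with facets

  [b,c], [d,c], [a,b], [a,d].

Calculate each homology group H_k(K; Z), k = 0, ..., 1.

Take the total order a < b < c < d on the vertex set. Then K (dimension 1) consists of the simplices:

  0-simplices (4): a, b, c, d
  1-simplices (4): ab, ad, bc, cd

so the chain groups are C_0 ≅ Z^4, C_1 ≅ Z^4.

∂_1: C_1 → C_0 is given by ∂[p,q] = [q] − [p]. For instance
  ∂ad = d − a.
As a 4×4 matrix over Z this has rank 3, with invariant factors (1,1,1).

Now H_k = ker ∂_k / im ∂_{k+1}, so:

  H_0: rank C_0 − rank ∂_1 = 4 − 3 = 1, and the invariant factors of ∂_1 are all 1, so H_0 ≅ Z.
  H_1: rank ker ∂_1 − rank ∂_2 = (4 − 3) − 0 = 1, and there is no ∂_2, so H_1 ≅ Z.

(K is a triangulation of the circle S^1.)

H_0 ≅ Z,  H_1 ≅ Z.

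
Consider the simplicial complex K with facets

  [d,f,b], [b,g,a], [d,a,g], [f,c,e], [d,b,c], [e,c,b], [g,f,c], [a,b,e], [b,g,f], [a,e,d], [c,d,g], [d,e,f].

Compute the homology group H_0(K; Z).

Take the total order a < b < c < d < e < f < g on the vertex set. Then K (dimension 2) consists of the simplices:

  0-simplices (7): a, b, c, d, e, f, g
  1-simplices (18): ab, ad, ae, ag, bc, bd, be, bf, bg, cd, ce, cf, cg, de, df, dg, ef, fg
  2-simplices (12): abe, abg, ade, adg, bcd, bce, bdf, bfg, cdg, cef, cfg, def

Hence C_0 ≅ Z^7, C_1 ≅ Z^18, C_2 ≅ Z^12.

The boundary map ∂_1: C_1 → C_0 sends each edge [p,q] (with p < q) to q − p. For instance
  ∂dg = g − d.
The resulting 7×18 matrix has rank 6, and its Smith normal form has invariant factors (1,1,1,1,1,1).

Boundary ∂_2: C_2 → C_1 maps a triangle to the signed sum of its edges. For instance
  ∂bcd = cd − bd + bc,
  ∂abg = bg − ag + ab.
The resulting 18×12 matrix has rank 12, and its Smith normal form has invariant factors (1,1,1,1,1,1,1,1,1,1,1,2).

Computing H_k = (kernel of ∂_k) / (image of ∂_{k+1}):

  H_0: rank C_0 − rank ∂_1 = 7 − 6 = 1, and the invariant factors of ∂_1 are all 1, so H_0 ≅ Z.

H_0 = Z.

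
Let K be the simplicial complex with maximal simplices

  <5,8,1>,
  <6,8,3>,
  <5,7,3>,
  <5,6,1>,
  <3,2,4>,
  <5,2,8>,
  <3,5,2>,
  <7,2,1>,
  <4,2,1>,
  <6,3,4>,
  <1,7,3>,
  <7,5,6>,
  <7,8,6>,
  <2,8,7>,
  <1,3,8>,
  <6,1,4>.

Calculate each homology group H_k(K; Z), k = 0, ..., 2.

Order the vertices as 1 < 2 < 3 < 4 < 5 < 6 < 7 < 8. Listing each simplex with vertices in this order, K has dimension 2 with simplices:

  0-simplices (8): [1], [2], [3], [4], [5], [6], [7], [8]
  1-simplices (24): (24 of them)
  2-simplices (16): [1,2,4], [1,2,7], [1,3,7], [1,3,8], [1,4,6], [1,5,6], [1,5,8], [2,3,4], [2,3,5], [2,5,8], [2,7,8], [3,4,6], [3,5,7], [3,6,8], [5,6,7], [6,7,8]

Hence C_0 ≅ Z^8, C_1 ≅ Z^24, C_2 ≅ Z^16.

Boundary ∂_1: C_1 → C_0 maps an edge to its endpoints' difference, ∂[p,q] = q − p. For instance
  ∂[1,7] = [7] − [1].
The resulting 8×24 matrix has rank 7, and its Smith normal form has invariant factors (1,1,1,1,1,1,1).

Boundary ∂_2: C_2 → C_1 sends each 2-simplex [p,q,r] to [q,r] − [p,r] + [p,q]. For instance
  ∂[1,5,8] = [5,8] − [1,8] + [1,5],
  ∂[1,3,8] = [3,8] − [1,8] + [1,3].
The resulting 24×16 matrix has rank 15, and its Smith normal form has invariant factors (1,1,1,1,1,1,1,1,1,1,1,1,1,1,1).

Reading off H_k = ker ∂_k / im ∂_{k+1}:

  H_0: rank C_0 − rank ∂_1 = 8 − 7 = 1, and the invariant factors of ∂_1 are all 1, so H_0 ≅ Z.
  H_1: rank ker ∂_1 − rank ∂_2 = (24 − 7) − 15 = 2, and the invariant factors of ∂_2 are all 1, so H_1 ≅ Z^2.
  H_2: rank ker ∂_2 − rank ∂_3 = (16 − 15) − 0 = 1, and there is no ∂_3, so H_2 ≅ Z.

H_0 ≅ Z,  H_1 ≅ Z^2,  H_2 ≅ Z.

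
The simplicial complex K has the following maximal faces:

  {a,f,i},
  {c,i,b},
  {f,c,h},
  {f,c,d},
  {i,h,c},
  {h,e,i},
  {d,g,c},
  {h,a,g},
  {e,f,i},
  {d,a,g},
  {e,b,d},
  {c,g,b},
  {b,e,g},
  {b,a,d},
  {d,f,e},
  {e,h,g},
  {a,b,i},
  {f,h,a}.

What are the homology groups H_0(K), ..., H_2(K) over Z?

K has 9 vertices, 27 edges, 18 triangles.
rank ∂_0 = 0, rank ∂_1 = 8 ⇒ b_0 = 9 − 0 − 8 = 1; all invariant factors of ∂_1 are 1 so no torsion. So H_0 ≅ Z.
rank ∂_1 = 8, rank ∂_2 = 18 ⇒ b_1 = 27 − 8 − 18 = 1; ∂_2 has invariant factor(s) [2] giving torsion. So H_1 ≅ Z ⊕ Z/2.
rank ∂_2 = 18, rank ∂_3 = 0 ⇒ b_2 = 18 − 18 − 0 = 0. So H_2 ≅ 0.

H_0 ≅ Z,  H_1 ≅ Z ⊕ Z/2,  H_2 = 0.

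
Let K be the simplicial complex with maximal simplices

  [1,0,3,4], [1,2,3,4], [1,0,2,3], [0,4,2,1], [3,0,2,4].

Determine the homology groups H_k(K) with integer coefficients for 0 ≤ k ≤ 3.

Take the total order 0 < 1 < 2 < 3 < 4 on the vertex set. Then K (dimension 3) consists of the simplices:

  0-simplices (5): [0], [1], [2], [3], [4]
  1-simplices (10): [0,1], [0,2], [0,3], [0,4], [1,2], [1,3], [1,4], [2,3], [2,4], [3,4]
  2-simplices (10): [0,1,2], [0,1,3], [0,1,4], [0,2,3], [0,2,4], [0,3,4], [1,2,3], [1,2,4], [1,3,4], [2,3,4]
  3-simplices (5): [0,1,2,3], [0,1,2,4], [0,1,3,4], [0,2,3,4], [1,2,3,4]

giving chain groups C_0 ≅ Z^5, C_1 ≅ Z^10, C_2 ≅ Z^10, C_3 ≅ Z^5.

The boundary map ∂_1: C_1 → C_0 sends each edge [p,q] (with p < q) to q − p. For instance
  ∂[1,3] = [3] − [1].
This gives a 5×10 integer matrix of rank 4; reducing to Smith normal form yields diagonal entries (1,1,1,1).

Boundary ∂_2: C_2 → C_1 sends each 2-simplex [p,q,r] to [q,r] − [p,r] + [p,q]. For instance
  ∂[1,2,3] = [2,3] − [1,3] + [1,2],
  ∂[2,3,4] = [3,4] − [2,4] + [2,3].
The 10×10 boundary matrix has rank 6 and Smith normal form diag(1,1,1,1,1,1).

∂_3: C_3 → C_2 sends each 3-simplex σ to the alternating sum Σ_i (−1)^i (σ with its i-th vertex removed). For instance
  ∂[0,1,2,3] = [1,2,3] − [0,2,3] + [0,1,3] − [0,1,2],
  ∂[1,2,3,4] = [2,3,4] − [1,3,4] + [1,2,4] − [1,2,3].
The 10×5 boundary matrix has rank 4 and Smith normal form diag(1,1,1,1).

Now H_k = ker ∂_k / im ∂_{k+1}, so:

  H_0: rank C_0 − rank ∂_1 = 5 − 4 = 1, and the invariant factors of ∂_1 are all 1, so H_0 ≅ Z.
  H_1: rank ker ∂_1 − rank ∂_2 = (10 − 4) − 6 = 0, and the invariant factors of ∂_2 are all 1, so H_1 ≅ 0.
  H_2: rank ker ∂_2 − rank ∂_3 = (10 − 6) − 4 = 0, and the invariant factors of ∂_3 are all 1, so H_2 ≅ 0.
  H_3: rank ker ∂_3 − rank ∂_4 = (5 − 4) − 0 = 1, and there is no ∂_4, so H_3 ≅ Z.

As a check, the Euler characteristic is 5 − 10 + 10 − 5 = 0, which agrees with 1 − 0 + 0 − 1 = 0.

H_0 = Z,  H_1 = 0,  H_2 = 0,  H_3 = Z.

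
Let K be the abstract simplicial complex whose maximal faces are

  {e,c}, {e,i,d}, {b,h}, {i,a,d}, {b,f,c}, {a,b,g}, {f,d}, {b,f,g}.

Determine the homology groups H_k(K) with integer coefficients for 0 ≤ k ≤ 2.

Fix the vertex order a < b < c < d < e < f < g < h < i and write every simplex with vertices in increasing order. Then dim K = 2 and the simplices of K are:

  0-simplices (9): a, b, c, d, e, f, g, h, i
  1-simplices (15): ab, ad, ag, ai, bc, bf, bg, bh, ce, cf, de, df, di, ei, fg
  2-simplices (5): abg, adi, bcf, bfg, dei

giving chain groups C_0 ≅ Z^9, C_1 ≅ Z^15, C_2 ≅ Z^5.

∂_1: C_1 → C_0 is given by ∂[p,q] = [q] − [p]. For instance
  ∂bh = h − b.
The resulting 9×15 matrix has rank 8, and its Smith normal form has invariant factors (1,1,1,1,1,1,1,1).

∂_2: C_2 → C_1 acts by ∂[p,q,r] = [q,r] − [p,r] + [p,q]. For instance
  ∂bcf = cf − bf + bc,
  ∂adi = di − ai + ad.
The resulting 15×5 matrix has rank 5, and its Smith normal form has invariant factors (1,1,1,1,1).

Reading off H_k = ker ∂_k / im ∂_{k+1}:

  H_0: rank C_0 − rank ∂_1 = 9 − 8 = 1, and the invariant factors of ∂_1 are all 1, so H_0 = Z.
  H_1: rank ker ∂_1 − rank ∂_2 = (15 − 8) − 5 = 2, and the invariant factors of ∂_2 are all 1, so H_1 = Z^2.
  H_2: rank ker ∂_2 − rank ∂_3 = (5 − 5) − 0 = 0, and there is no ∂_3, so H_2 = 0.

As a check, the Euler characteristic is 9 − 15 + 5 = -1, which agrees with 1 − 2 + 0 = -1.

H_0 ≅ Z,  H_1 ≅ Z^2,  H_2 = 0.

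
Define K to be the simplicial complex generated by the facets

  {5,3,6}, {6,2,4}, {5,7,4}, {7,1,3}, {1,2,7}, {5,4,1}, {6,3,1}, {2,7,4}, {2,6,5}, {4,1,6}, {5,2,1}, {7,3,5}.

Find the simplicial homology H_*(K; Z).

H_0 ≅ Z,  H_1 ≅ Z_2,  H_2 = 0.

Order the vertices as 1 < 2 < 3 < 4 < 5 < 6 < 7. Listing each simplex with vertices in this order, K has dimension 2 with simplices:

  0-simplices (7): [1], [2], [3], [4], [5], [6], [7]
  1-simplices (18): [1,2], [1,3], [1,4], [1,5], [1,6], [1,7], [2,4], [2,5], [2,6], [2,7], [3,5], [3,6], [3,7], [4,5], [4,6], [4,7], [5,6], [5,7]
  2-simplices (12): [1,2,5], [1,2,7], [1,3,6], [1,3,7], [1,4,5], [1,4,6], [2,4,6], [2,4,7], [2,5,6], [3,5,6], [3,5,7], [4,5,7]

so the chain groups are C_0 ≅ Z^7, C_1 ≅ Z^18, C_2 ≅ Z^12.

Boundary ∂_1: C_1 → C_0 is given by ∂[p,q] = [q] − [p]. For instance
  ∂[3,6] = [6] − [3].
As a 7×18 matrix over Z this has rank 6, with invariant factors (1,1,1,1,1,1).

The boundary map ∂_2: C_2 → C_1 maps a triangle to the signed sum of its edges. For instance
  ∂[3,5,6] = [5,6] − [3,6] + [3,5],
  ∂[1,2,7] = [2,7] − [1,7] + [1,2].
The 18×12 boundary matrix has rank 12 and Smith normal form diag(1,1,1,1,1,1,1,1,1,1,1,2).

Reading off H_k = ker ∂_k / im ∂_{k+1}:

  H_0: rank C_0 − rank ∂_1 = 7 − 6 = 1, and the invariant factors of ∂_1 are all 1, so H_0 = Z.
  H_1: rank ker ∂_1 − rank ∂_2 = (18 − 6) − 12 = 0, and ∂_2 has invariant factor 2 > 1, so H_1 = Z_2.
  H_2: rank ker ∂_2 − rank ∂_3 = (12 − 12) − 0 = 0, and there is no ∂_3, so H_2 = 0.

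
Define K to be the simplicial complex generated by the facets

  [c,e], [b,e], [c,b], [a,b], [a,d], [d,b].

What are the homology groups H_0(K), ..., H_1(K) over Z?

H_0 ≅ Z,  H_1 ≅ Z^2.

Fix the vertex order a < b < c < d < e and write every simplex with vertices in increasing order. Then dim K = 1 and the simplices of K are:

  0-simplices (5): a, b, c, d, e
  1-simplices (6): ab, ad, bc, bd, be, ce

giving chain groups C_0 ≅ Z^5, C_1 ≅ Z^6.

The boundary map ∂_1: C_1 → C_0 is given by ∂[p,q] = [q] − [p]. For instance
  ∂ce = e − c.
The resulting 5×6 matrix has rank 4, and its Smith normal form has invariant factors (1,1,1,1).

Reading off H_k = ker ∂_k / im ∂_{k+1}:

  H_0: rank C_0 − rank ∂_1 = 5 − 4 = 1, and the invariant factors of ∂_1 are all 1, so H_0 ≅ Z.
  H_1: rank ker ∂_1 − rank ∂_2 = (6 − 4) − 0 = 2, and there is no ∂_2, so H_1 ≅ Z^2.

As a check, the Euler characteristic is 5 − 6 = -1, which agrees with 1 − 2 = -1.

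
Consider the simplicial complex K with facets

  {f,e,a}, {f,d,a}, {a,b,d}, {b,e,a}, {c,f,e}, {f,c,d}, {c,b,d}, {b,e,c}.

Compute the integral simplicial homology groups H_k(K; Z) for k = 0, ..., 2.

Take the total order a < b < c < d < e < f on the vertex set. Then K (dimension 2) consists of the simplices:

  0-simplices (6): a, b, c, d, e, f
  1-simplices (12): ab, ad, ae, af, bc, bd, be, cd, ce, cf, df, ef
  2-simplices (8): abd, abe, adf, aef, bcd, bce, cdf, cef

so the chain groups are C_0 ≅ Z^6, C_1 ≅ Z^12, C_2 ≅ Z^8.

Boundary ∂_1: C_1 → C_0 sends each edge [p,q] (with p < q) to q − p.
As a 6×12 matrix over Z this has rank 5, with invariant factors (1,1,1,1,1).

Boundary ∂_2: C_2 → C_1 sends each 2-simplex [p,q,r] to [q,r] − [p,r] + [p,q]. For instance
  ∂cdf = df − cf + cd,
  ∂abd = bd − ad + ab.
As a 12×8 matrix over Z this has rank 7, with invariant factors (1,1,1,1,1,1,1).

Reading off H_k = ker ∂_k / im ∂_{k+1}:

  H_0: rank C_0 − rank ∂_1 = 6 − 5 = 1, and the invariant factors of ∂_1 are all 1, so H_0 = Z.
  H_1: rank ker ∂_1 − rank ∂_2 = (12 − 5) − 7 = 0, and the invariant factors of ∂_2 are all 1, so H_1 = 0.
  H_2: rank ker ∂_2 − rank ∂_3 = (8 − 7) − 0 = 1, and there is no ∂_3, so H_2 = Z.

H_0 = Z,  H_1 = 0,  H_2 = Z.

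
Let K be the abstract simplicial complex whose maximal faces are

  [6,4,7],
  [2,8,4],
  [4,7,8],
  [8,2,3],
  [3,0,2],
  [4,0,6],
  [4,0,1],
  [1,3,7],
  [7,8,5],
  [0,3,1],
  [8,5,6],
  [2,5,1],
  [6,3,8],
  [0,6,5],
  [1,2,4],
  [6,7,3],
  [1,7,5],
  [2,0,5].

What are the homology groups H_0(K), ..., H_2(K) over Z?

Order the vertices as 0 < 1 < 2 < 3 < 4 < 5 < 6 < 7 < 8. Listing each simplex with vertices in this order, K has dimension 2 with simplices:

  0-simplices (9): [0], [1], [2], [3], [4], [5], [6], [7], [8]
  1-simplices (27): (27 of them)
  2-simplices (18): [0,1,3], [0,1,4], [0,2,3], [0,2,5], [0,4,6], [0,5,6], [1,2,4], [1,2,5], [1,3,7], [1,5,7], [2,3,8], [2,4,8], [3,6,7], [3,6,8], [4,6,7], [4,7,8], [5,6,8], [5,7,8]

giving chain groups C_0 ≅ Z^9, C_1 ≅ Z^27, C_2 ≅ Z^18.

Boundary ∂_1: C_1 → C_0 is given by ∂[p,q] = [q] − [p].
This gives a 9×27 integer matrix of rank 8; reducing to Smith normal form yields diagonal entries (1,1,1,1,1,1,1,1).

∂_2: C_2 → C_1 sends each 2-simplex [p,q,r] to [q,r] − [p,r] + [p,q]. For instance
  ∂[2,3,8] = [3,8] − [2,8] + [2,3],
  ∂[1,2,5] = [2,5] − [1,5] + [1,2].
The 27×18 boundary matrix has rank 18 and Smith normal form diag(1,1,1,1,1,1,1,1,1,1,1,1,1,1,1,1,1,2).

Now H_k = ker ∂_k / im ∂_{k+1}, so:

  H_0: rank C_0 − rank ∂_1 = 9 − 8 = 1, and the invariant factors of ∂_1 are all 1, so H_0 = Z.
  H_1: rank ker ∂_1 − rank ∂_2 = (27 − 8) − 18 = 1, and ∂_2 has invariant factor 2 > 1, so H_1 = Z ⊕ Z/2Z.
  H_2: rank ker ∂_2 − rank ∂_3 = (18 − 18) − 0 = 0, and there is no ∂_3, so H_2 = 0.

As a check, the Euler characteristic is 9 − 27 + 18 = 0, which agrees with 1 − 1 + 0 = 0.
(K is a triangulation of the Klein bottle.)

H_0 = Z,  H_1 = Z ⊕ Z/2Z,  H_2 = 0.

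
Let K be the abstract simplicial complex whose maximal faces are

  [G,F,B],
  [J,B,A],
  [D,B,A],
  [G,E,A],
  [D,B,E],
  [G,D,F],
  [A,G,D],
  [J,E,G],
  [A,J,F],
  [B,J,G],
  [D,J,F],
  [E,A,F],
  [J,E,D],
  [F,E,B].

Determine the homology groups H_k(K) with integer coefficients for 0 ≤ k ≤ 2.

H_0 ≅ Z,  H_1 ≅ Z^2,  H_2 ≅ Z.

Take the total order A < B < D < E < F < G < J on the vertex set. Then K (dimension 2) consists of the simplices:

  0-simplices (7): A, B, D, E, F, G, J
  1-simplices (21): AB, AD, AE, AF, AG, AJ, BD, BE, BF, BG, BJ, DE, DF, DG, DJ, EF, EG, EJ, FG, FJ, GJ
  2-simplices (14): ABD, ABJ, ADG, AEF, AEG, AFJ, BDE, BEF, BFG, BGJ, DEJ, DFG, DFJ, EGJ

so the chain groups are C_0 ≅ Z^7, C_1 ≅ Z^21, C_2 ≅ Z^14.

∂_1: C_1 → C_0 sends each edge [p,q] (with p < q) to q − p.
The 7×21 boundary matrix has rank 6 and Smith normal form diag(1,1,1,1,1,1).

∂_2: C_2 → C_1 acts by ∂[p,q,r] = [q,r] − [p,r] + [p,q]. For instance
  ∂DEJ = EJ − DJ + DE,
  ∂DFJ = FJ − DJ + DF.
The 21×14 boundary matrix has rank 13 and Smith normal form diag(1,1,1,1,1,1,1,1,1,1,1,1,1).

Reading off H_k = ker ∂_k / im ∂_{k+1}:

  H_0: rank C_0 − rank ∂_1 = 7 − 6 = 1, and the invariant factors of ∂_1 are all 1, so H_0 = Z.
  H_1: rank ker ∂_1 − rank ∂_2 = (21 − 6) − 13 = 2, and the invariant factors of ∂_2 are all 1, so H_1 = Z^2.
  H_2: rank ker ∂_2 − rank ∂_3 = (14 − 13) − 0 = 1, and there is no ∂_3, so H_2 = Z.

(K is a triangulation of the torus T^2.)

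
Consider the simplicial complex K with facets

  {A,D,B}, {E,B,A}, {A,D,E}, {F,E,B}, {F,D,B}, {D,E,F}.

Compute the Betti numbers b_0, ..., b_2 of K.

Fix the vertex order A < B < D < E < F and write every simplex with vertices in increasing order. Then dim K = 2 and the simplices of K are:

  0-simplices (5): A, B, D, E, F
  1-simplices (9): AB, AD, AE, BD, BE, BF, DE, DF, EF
  2-simplices (6): ABD, ABE, ADE, BDF, BEF, DEF

Hence C_0 ≅ Z^5, C_1 ≅ Z^9, C_2 ≅ Z^6.

Boundary ∂_1: C_1 → C_0 is given by ∂[p,q] = [q] − [p]. For instance
  ∂AD = D − A.
The resulting 5×9 matrix has rank 4, and its Smith normal form has invariant factors (1,1,1,1).

∂_2: C_2 → C_1 maps a triangle to the signed sum of its edges. For instance
  ∂ADE = DE − AE + AD,
  ∂BDF = DF − BF + BD.
This gives a 9×6 integer matrix of rank 5; reducing to Smith normal form yields diagonal entries (1,1,1,1,1).

Now H_k = ker ∂_k / im ∂_{k+1}, so:

  H_0: rank C_0 − rank ∂_1 = 5 − 4 = 1, and the invariant factors of ∂_1 are all 1, so H_0 = Z.
  H_1: rank ker ∂_1 − rank ∂_2 = (9 − 4) − 5 = 0, and the invariant factors of ∂_2 are all 1, so H_1 = 0.
  H_2: rank ker ∂_2 − rank ∂_3 = (6 − 5) − 0 = 1, and there is no ∂_3, so H_2 = Z.

As a check, the Euler characteristic is 5 − 9 + 6 = 2, which agrees with 1 − 0 + 1 = 2.

Hence the Betti numbers are b_0 = 1, b_1 = 0, b_2 = 1.

b_0 = 1, b_1 = 0, b_2 = 1.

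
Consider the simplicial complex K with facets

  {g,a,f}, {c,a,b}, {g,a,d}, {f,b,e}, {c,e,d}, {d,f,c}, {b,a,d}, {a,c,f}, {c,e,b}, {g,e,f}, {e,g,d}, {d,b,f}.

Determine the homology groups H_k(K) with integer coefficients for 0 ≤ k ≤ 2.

H_0 = Z,  H_1 = Z/2,  H_2 = 0.

Order the vertices as a < b < c < d < e < f < g. Listing each simplex with vertices in this order, K has dimension 2 with simplices:

  0-simplices (7): a, b, c, d, e, f, g
  1-simplices (18): ab, ac, ad, af, ag, bc, bd, be, bf, cd, ce, cf, de, df, dg, ef, eg, fg
  2-simplices (12): abc, abd, acf, adg, afg, bce, bdf, bef, cde, cdf, deg, efg

giving chain groups C_0 ≅ Z^7, C_1 ≅ Z^18, C_2 ≅ Z^12.

∂_1: C_1 → C_0 sends each edge [p,q] (with p < q) to q − p.
The resulting 7×18 matrix has rank 6, and its Smith normal form has invariant factors (1,1,1,1,1,1).

∂_2: C_2 → C_1 maps a triangle to the signed sum of its edges. For instance
  ∂bdf = df − bf + bd,
  ∂bef = ef − bf + be.
The resulting 18×12 matrix has rank 12, and its Smith normal form has invariant factors (1,1,1,1,1,1,1,1,1,1,1,2).

From H_k ≅ ker(∂_k) / im(∂_{k+1}) we obtain:

  H_0: rank C_0 − rank ∂_1 = 7 − 6 = 1, and the invariant factors of ∂_1 are all 1, so H_0 = Z.
  H_1: rank ker ∂_1 − rank ∂_2 = (18 − 6) − 12 = 0, and ∂_2 has invariant factor 2 > 1, so H_1 = Z/2.
  H_2: rank ker ∂_2 − rank ∂_3 = (12 − 12) − 0 = 0, and there is no ∂_3, so H_2 = 0.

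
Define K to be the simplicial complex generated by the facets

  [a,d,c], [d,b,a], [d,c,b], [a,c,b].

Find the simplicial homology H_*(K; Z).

Fix the vertex order a < b < c < d and write every simplex with vertices in increasing order. Then dim K = 2 and the simplices of K are:

  0-simplices (4): a, b, c, d
  1-simplices (6): ab, ac, ad, bc, bd, cd
  2-simplices (4): abc, abd, acd, bcd

Hence C_0 ≅ Z^4, C_1 ≅ Z^6, C_2 ≅ Z^4.

The boundary map ∂_1: C_1 → C_0 is given by ∂[p,q] = [q] − [p]. For instance
  ∂bc = c − b.
This gives a 4×6 integer matrix of rank 3; reducing to Smith normal form yields diagonal entries (1,1,1).

The boundary map ∂_2: C_2 → C_1 sends each 2-simplex [p,q,r] to [q,r] − [p,r] + [p,q]. For instance
  ∂abc = bc − ac + ab,
  ∂bcd = cd − bd + bc.
This gives a 6×4 integer matrix of rank 3; reducing to Smith normal form yields diagonal entries (1,1,1).

Now H_k = ker ∂_k / im ∂_{k+1}, so:

  H_0: rank C_0 − rank ∂_1 = 4 − 3 = 1, and the invariant factors of ∂_1 are all 1, so H_0 = Z.
  H_1: rank ker ∂_1 − rank ∂_2 = (6 − 3) − 3 = 0, and the invariant factors of ∂_2 are all 1, so H_1 = 0.
  H_2: rank ker ∂_2 − rank ∂_3 = (4 − 3) − 0 = 1, and there is no ∂_3, so H_2 = Z.

As a check, the Euler characteristic is 4 − 6 + 4 = 2, which agrees with 1 − 0 + 1 = 2.

H_0 ≅ Z,  H_1 = 0,  H_2 ≅ Z.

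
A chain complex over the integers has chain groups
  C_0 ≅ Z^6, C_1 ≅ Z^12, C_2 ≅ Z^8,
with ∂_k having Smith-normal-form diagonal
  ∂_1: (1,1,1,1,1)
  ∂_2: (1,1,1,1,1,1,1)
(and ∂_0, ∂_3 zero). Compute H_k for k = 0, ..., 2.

H_0 = Z,  H_1 = 0,  H_2 = Z.

H_0: b_0 = 6 − 0 − 5 = 1; torsion from ∂_1 factors > 1: none. So H_0 = Z.
H_1: b_1 = 12 − 5 − 7 = 0; torsion from ∂_2 factors > 1: none. So H_1 = 0.
H_2: b_2 = 8 − 7 − 0 = 1; torsion from ∂_3 factors > 1: none. So H_2 = Z.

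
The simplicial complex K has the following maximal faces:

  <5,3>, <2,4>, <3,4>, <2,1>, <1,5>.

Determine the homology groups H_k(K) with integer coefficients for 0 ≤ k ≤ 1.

H_0 ≅ Z,  H_1 ≅ Z.

Take the total order 1 < 2 < 3 < 4 < 5 on the vertex set. Then K (dimension 1) consists of the simplices:

  0-simplices (5): [1], [2], [3], [4], [5]
  1-simplices (5): [1,2], [1,5], [2,4], [3,4], [3,5]

giving chain groups C_0 ≅ Z^5, C_1 ≅ Z^5.

∂_1: C_1 → C_0 sends each edge [p,q] (with p < q) to q − p. For instance
  ∂[1,2] = [2] − [1].
The resulting 5×5 matrix has rank 4, and its Smith normal form has invariant factors (1,1,1,1).

From H_k ≅ ker(∂_k) / im(∂_{k+1}) we obtain:

  H_0: rank C_0 − rank ∂_1 = 5 − 4 = 1, and the invariant factors of ∂_1 are all 1, so H_0 = Z.
  H_1: rank ker ∂_1 − rank ∂_2 = (5 − 4) − 0 = 1, and there is no ∂_2, so H_1 = Z.

As a check, the Euler characteristic is 5 − 5 = 0, which agrees with 1 − 1 = 0.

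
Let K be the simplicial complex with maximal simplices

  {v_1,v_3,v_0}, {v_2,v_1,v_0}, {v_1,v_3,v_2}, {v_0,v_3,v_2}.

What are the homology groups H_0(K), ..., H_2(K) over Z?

H_0 = Z,  H_1 = 0,  H_2 = Z.

Take the total order v_0 < v_1 < v_2 < v_3 on the vertex set. Then K (dimension 2) consists of the simplices:

  0-simplices (4): [v_0], [v_1], [v_2], [v_3]
  1-simplices (6): [v_0,v_1], [v_0,v_2], [v_0,v_3], [v_1,v_2], [v_1,v_3], [v_2,v_3]
  2-simplices (4): [v_0,v_1,v_2], [v_0,v_1,v_3], [v_0,v_2,v_3], [v_1,v_2,v_3]

giving chain groups C_0 ≅ Z^4, C_1 ≅ Z^6, C_2 ≅ Z^4.

Boundary ∂_1: C_1 → C_0 is given by ∂[p,q] = [q] − [p].
The 4×6 boundary matrix has rank 3 and Smith normal form diag(1,1,1).

The boundary map ∂_2: C_2 → C_1 sends each 2-simplex [p,q,r] to [q,r] − [p,r] + [p,q]. For instance
  ∂[v_0,v_1,v_3] = [v_1,v_3] − [v_0,v_3] + [v_0,v_1],
  ∂[v_0,v_2,v_3] = [v_2,v_3] − [v_0,v_3] + [v_0,v_2].
As a 6×4 matrix over Z this has rank 3, with invariant factors (1,1,1).

Now H_k = ker ∂_k / im ∂_{k+1}, so:

  H_0: rank C_0 − rank ∂_1 = 4 − 3 = 1, and the invariant factors of ∂_1 are all 1, so H_0 = Z.
  H_1: rank ker ∂_1 − rank ∂_2 = (6 − 3) − 3 = 0, and the invariant factors of ∂_2 are all 1, so H_1 = 0.
  H_2: rank ker ∂_2 − rank ∂_3 = (4 − 3) − 0 = 1, and there is no ∂_3, so H_2 = Z.

(K is a triangulation of the 2-sphere S^2.)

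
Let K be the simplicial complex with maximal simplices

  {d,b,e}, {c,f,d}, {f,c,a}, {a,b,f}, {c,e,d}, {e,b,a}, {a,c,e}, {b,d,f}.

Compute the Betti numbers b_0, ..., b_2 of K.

Take the total order a < b < c < d < e < f on the vertex set. Then K (dimension 2) consists of the simplices:

  0-simplices (6): a, b, c, d, e, f
  1-simplices (12): ab, ac, ae, af, bd, be, bf, cd, ce, cf, de, df
  2-simplices (8): abe, abf, ace, acf, bde, bdf, cde, cdf

Hence C_0 ≅ Z^6, C_1 ≅ Z^12, C_2 ≅ Z^8.

The boundary map ∂_1: C_1 → C_0 maps an edge to its endpoints' difference, ∂[p,q] = q − p.
The 6×12 boundary matrix has rank 5 and Smith normal form diag(1,1,1,1,1).

∂_2: C_2 → C_1 maps a triangle to the signed sum of its edges. For instance
  ∂bde = de − be + bd,
  ∂cdf = df − cf + cd.
The 12×8 boundary matrix has rank 7 and Smith normal form diag(1,1,1,1,1,1,1).

Reading off H_k = ker ∂_k / im ∂_{k+1}:

  H_0: rank C_0 − rank ∂_1 = 6 − 5 = 1, and the invariant factors of ∂_1 are all 1, so H_0 = Z.
  H_1: rank ker ∂_1 − rank ∂_2 = (12 − 5) − 7 = 0, and the invariant factors of ∂_2 are all 1, so H_1 = 0.
  H_2: rank ker ∂_2 − rank ∂_3 = (8 − 7) − 0 = 1, and there is no ∂_3, so H_2 = Z.

(K is a triangulation of the 2-sphere S^2.)

Hence the Betti numbers are b_0 = 1, b_1 = 0, b_2 = 1.

b_0 = 1, b_1 = 0, b_2 = 1.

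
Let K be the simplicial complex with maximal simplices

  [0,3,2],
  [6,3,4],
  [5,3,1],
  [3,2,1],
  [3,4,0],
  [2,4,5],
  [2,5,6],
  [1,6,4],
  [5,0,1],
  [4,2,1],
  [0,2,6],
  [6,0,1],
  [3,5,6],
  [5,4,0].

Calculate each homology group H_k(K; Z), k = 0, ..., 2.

Fix the vertex order 0 < 1 < 2 < 3 < 4 < 5 < 6 and write every simplex with vertices in increasing order. Then dim K = 2 and the simplices of K are:

  0-simplices (7): [0], [1], [2], [3], [4], [5], [6]
  1-simplices (21): [0,1], [0,2], [0,3], [0,4], [0,5], [0,6], [1,2], [1,3], [1,4], [1,5], [1,6], [2,3], [2,4], [2,5], [2,6], [3,4], [3,5], [3,6], [4,5], [4,6], [5,6]
  2-simplices (14): [0,1,5], [0,1,6], [0,2,3], [0,2,6], [0,3,4], [0,4,5], [1,2,3], [1,2,4], [1,3,5], [1,4,6], [2,4,5], [2,5,6], [3,4,6], [3,5,6]

so the chain groups are C_0 ≅ Z^7, C_1 ≅ Z^21, C_2 ≅ Z^14.

Boundary ∂_1: C_1 → C_0 is given by ∂[p,q] = [q] − [p]. For instance
  ∂[3,5] = [5] − [3].
The 7×21 boundary matrix has rank 6 and Smith normal form diag(1,1,1,1,1,1).

Boundary ∂_2: C_2 → C_1 maps a triangle to the signed sum of its edges. For instance
  ∂[0,1,6] = [1,6] − [0,6] + [0,1],
  ∂[1,2,4] = [2,4] − [1,4] + [1,2].
As a 21×14 matrix over Z this has rank 13, with invariant factors (1,1,1,1,1,1,1,1,1,1,1,1,1).

Reading off H_k = ker ∂_k / im ∂_{k+1}:

  H_0: rank C_0 − rank ∂_1 = 7 − 6 = 1, and the invariant factors of ∂_1 are all 1, so H_0 ≅ Z.
  H_1: rank ker ∂_1 − rank ∂_2 = (21 − 6) − 13 = 2, and the invariant factors of ∂_2 are all 1, so H_1 ≅ Z^2.
  H_2: rank ker ∂_2 − rank ∂_3 = (14 − 13) − 0 = 1, and there is no ∂_3, so H_2 ≅ Z.

As a check, the Euler characteristic is 7 − 21 + 14 = 0, which agrees with 1 − 2 + 1 = 0.

H_0 = Z,  H_1 = Z^2,  H_2 = Z.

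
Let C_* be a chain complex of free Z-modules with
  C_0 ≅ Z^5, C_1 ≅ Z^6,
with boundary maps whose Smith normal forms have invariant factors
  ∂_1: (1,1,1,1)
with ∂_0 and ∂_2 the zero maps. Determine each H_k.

H_0: b_0 = 5 − 0 − 4 = 1; torsion from ∂_1 factors > 1: none. So H_0 = Z.
H_1: b_1 = 6 − 4 − 0 = 2; torsion from ∂_2 factors > 1: none. So H_1 = Z^2.

H_0 = Z,  H_1 = Z^2.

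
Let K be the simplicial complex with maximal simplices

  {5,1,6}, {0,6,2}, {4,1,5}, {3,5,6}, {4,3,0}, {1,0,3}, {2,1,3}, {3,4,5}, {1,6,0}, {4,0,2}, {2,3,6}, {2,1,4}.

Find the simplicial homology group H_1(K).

H_1 ≅ Z_2.

Order the vertices as 0 < 1 < 2 < 3 < 4 < 5 < 6. Listing each simplex with vertices in this order, K has dimension 2 with simplices:

  0-simplices (7): [0], [1], [2], [3], [4], [5], [6]
  1-simplices (18): [0,1], [0,2], [0,3], [0,4], [0,6], [1,2], [1,3], [1,4], [1,5], [1,6], [2,3], [2,4], [2,6], [3,4], [3,5], [3,6], [4,5], [5,6]
  2-simplices (12): [0,1,3], [0,1,6], [0,2,4], [0,2,6], [0,3,4], [1,2,3], [1,2,4], [1,4,5], [1,5,6], [2,3,6], [3,4,5], [3,5,6]

so the chain groups are C_0 ≅ Z^7, C_1 ≅ Z^18, C_2 ≅ Z^12.

The boundary map ∂_1: C_1 → C_0 is given by ∂[p,q] = [q] − [p]. For instance
  ∂[0,1] = [1] − [0].
The 7×18 boundary matrix has rank 6 and Smith normal form diag(1,1,1,1,1,1).

∂_2: C_2 → C_1 sends each 2-simplex [p,q,r] to [q,r] − [p,r] + [p,q]. For instance
  ∂[1,4,5] = [4,5] − [1,5] + [1,4],
  ∂[1,2,3] = [2,3] − [1,3] + [1,2].
The 18×12 boundary matrix has rank 12 and Smith normal form diag(1,1,1,1,1,1,1,1,1,1,1,2).

Reading off H_k = ker ∂_k / im ∂_{k+1}:

  H_1: rank ker ∂_1 − rank ∂_2 = (18 − 6) − 12 = 0, and ∂_2 has invariant factor 2 > 1, so H_1 = Z_2.

(K is a triangulation of the real projective plane RP^2.)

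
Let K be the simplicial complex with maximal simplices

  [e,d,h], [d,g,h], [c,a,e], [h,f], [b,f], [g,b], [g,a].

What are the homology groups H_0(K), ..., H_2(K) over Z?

We work with the vertex ordering a < b < c < d < e < f < g < h. The simplices of K, each written with vertices in increasing order, are:

  0-simplices (8): a, b, c, d, e, f, g, h
  1-simplices (12): ac, ae, ag, bf, bg, ce, de, dg, dh, eh, fh, gh
  2-simplices (3): ace, deh, dgh

giving chain groups C_0 ≅ Z^8, C_1 ≅ Z^12, C_2 ≅ Z^3.

The boundary map ∂_1: C_1 → C_0 is given by ∂[p,q] = [q] − [p].
The 8×12 boundary matrix has rank 7 and Smith normal form diag(1,1,1,1,1,1,1).

The boundary map ∂_2: C_2 → C_1 acts by ∂[p,q,r] = [q,r] − [p,r] + [p,q]. For instance
  ∂dgh = gh − dh + dg,
  ∂ace = ce − ae + ac.
As a 12×3 matrix over Z this has rank 3, with invariant factors (1,1,1).

Computing H_k = (kernel of ∂_k) / (image of ∂_{k+1}):

  H_0: rank C_0 − rank ∂_1 = 8 − 7 = 1, and the invariant factors of ∂_1 are all 1, so H_0 = Z.
  H_1: rank ker ∂_1 − rank ∂_2 = (12 − 7) − 3 = 2, and the invariant factors of ∂_2 are all 1, so H_1 = Z^2.
  H_2: rank ker ∂_2 − rank ∂_3 = (3 − 3) − 0 = 0, and there is no ∂_3, so H_2 = 0.

As a check, the Euler characteristic is 8 − 12 + 3 = -1, which agrees with 1 − 2 + 0 = -1.

H_0 = Z,  H_1 = Z^2,  H_2 = 0.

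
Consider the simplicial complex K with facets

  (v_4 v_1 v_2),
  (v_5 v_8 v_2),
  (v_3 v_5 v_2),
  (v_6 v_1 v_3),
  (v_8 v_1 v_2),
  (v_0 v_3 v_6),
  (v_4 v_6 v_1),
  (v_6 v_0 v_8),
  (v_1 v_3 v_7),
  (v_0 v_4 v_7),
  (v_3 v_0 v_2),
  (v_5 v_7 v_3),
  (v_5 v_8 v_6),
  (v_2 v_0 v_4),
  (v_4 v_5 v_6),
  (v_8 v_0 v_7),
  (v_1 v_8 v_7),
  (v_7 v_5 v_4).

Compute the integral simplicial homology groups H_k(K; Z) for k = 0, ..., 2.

H_0 ≅ Z,  H_1 ≅ Z^2,  H_2 ≅ Z.

Fix the vertex order v_0 < v_1 < v_2 < v_3 < v_4 < v_5 < v_6 < v_7 < v_8 and write every simplex with vertices in increasing order. Then dim K = 2 and the simplices of K are:

  0-simplices (9): [v_0], [v_1], [v_2], [v_3], [v_4], [v_5], [v_6], [v_7], [v_8]
  1-simplices (27): (27 of them)
  2-simplices (18): (18 of them)

so the chain groups are C_0 ≅ Z^9, C_1 ≅ Z^27, C_2 ≅ Z^18.

∂_1: C_1 → C_0 is given by ∂[p,q] = [q] − [p]. For instance
  ∂[v_2,v_5] = [v_5] − [v_2].
The resulting 9×27 matrix has rank 8, and its Smith normal form has invariant factors (1,1,1,1,1,1,1,1).

∂_2: C_2 → C_1 acts by ∂[p,q,r] = [q,r] − [p,r] + [p,q]. For instance
  ∂[v_2,v_5,v_8] = [v_5,v_8] − [v_2,v_8] + [v_2,v_5],
  ∂[v_0,v_2,v_4] = [v_2,v_4] − [v_0,v_4] + [v_0,v_2].
As a 27×18 matrix over Z this has rank 17, with invariant factors (1,1,1,1,1,1,1,1,1,1,1,1,1,1,1,1,1).

Computing H_k = (kernel of ∂_k) / (image of ∂_{k+1}):

  H_0: rank C_0 − rank ∂_1 = 9 − 8 = 1, and the invariant factors of ∂_1 are all 1, so H_0 = Z.
  H_1: rank ker ∂_1 − rank ∂_2 = (27 − 8) − 17 = 2, and the invariant factors of ∂_2 are all 1, so H_1 = Z^2.
  H_2: rank ker ∂_2 − rank ∂_3 = (18 − 17) − 0 = 1, and there is no ∂_3, so H_2 = Z.

As a check, the Euler characteristic is 9 − 27 + 18 = 0, which agrees with 1 − 2 + 1 = 0.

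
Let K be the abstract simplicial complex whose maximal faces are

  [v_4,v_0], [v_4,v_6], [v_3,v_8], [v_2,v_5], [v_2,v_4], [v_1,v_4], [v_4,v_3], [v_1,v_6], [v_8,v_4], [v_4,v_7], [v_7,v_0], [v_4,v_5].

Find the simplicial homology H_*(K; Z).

H_0 ≅ Z,  H_1 ≅ Z^4.

Order the vertices as v_0 < v_1 < v_2 < v_3 < v_4 < v_5 < v_6 < v_7 < v_8. Listing each simplex with vertices in this order, K has dimension 1 with simplices:

  0-simplices (9): [v_0], [v_1], [v_2], [v_3], [v_4], [v_5], [v_6], [v_7], [v_8]
  1-simplices (12): [v_0,v_4], [v_0,v_7], [v_1,v_4], [v_1,v_6], [v_2,v_4], [v_2,v_5], [v_3,v_4], [v_3,v_8], [v_4,v_5], [v_4,v_6], [v_4,v_7], [v_4,v_8]

Hence C_0 ≅ Z^9, C_1 ≅ Z^12.

Boundary ∂_1: C_1 → C_0 sends each edge [p,q] (with p < q) to q − p. For instance
  ∂[v_4,v_5] = [v_5] − [v_4].
This gives a 9×12 integer matrix of rank 8; reducing to Smith normal form yields diagonal entries (1,1,1,1,1,1,1,1).

Now H_k = ker ∂_k / im ∂_{k+1}, so:

  H_0: rank C_0 − rank ∂_1 = 9 − 8 = 1, and the invariant factors of ∂_1 are all 1, so H_0 ≅ Z.
  H_1: rank ker ∂_1 − rank ∂_2 = (12 − 8) − 0 = 4, and there is no ∂_2, so H_1 ≅ Z^4.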